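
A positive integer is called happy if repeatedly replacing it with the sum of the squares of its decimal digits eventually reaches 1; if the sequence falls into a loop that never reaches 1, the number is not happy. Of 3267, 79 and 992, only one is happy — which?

79

3267: 3267 → 98 → 145 → 42 → 20 → 4 → 16 → 37 → 58 → 89 → 145  — repeats 145 (not happy)
79: 79 → 130 → 10 → 1  — reaches 1 (happy)
992: 992 → 166 → 73 → 58 → 89 → 145 → 42 → 20 → 4 → 16 → 37 → 58  — repeats 58 (not happy)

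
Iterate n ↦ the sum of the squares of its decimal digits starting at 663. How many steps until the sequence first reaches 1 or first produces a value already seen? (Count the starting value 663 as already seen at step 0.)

12

663 → 6² + 6² + 3² = 81
81 → 8² + 1² = 65
65 → 6² + 5² = 61
61 → 6² + 1² = 37
37 → 3² + 7² = 58
58 → 5² + 8² = 89
89 → 8² + 9² = 145
145 → 1² + 4² + 5² = 42
42 → 4² + 2² = 20
20 → 2² + 0² = 4
4 → 4² = 16
16 → 1² + 6² = 37  — 37 repeats.
That took 12 steps.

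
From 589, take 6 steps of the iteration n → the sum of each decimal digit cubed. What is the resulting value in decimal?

55

589 → 5³ + 8³ + 9³ = 125 + 512 + 729 = 1366
1366 → 1³ + 3³ + 6³ + 6³ = 1 + 27 + 216 + 216 = 460
460 → 4³ + 6³ + 0³ = 64 + 216 + 0 = 280
280 → 2³ + 8³ + 0³ = 8 + 512 + 0 = 520
520 → 5³ + 2³ + 0³ = 125 + 8 + 0 = 133
133 → 1³ + 3³ + 3³ = 1 + 27 + 27 = 55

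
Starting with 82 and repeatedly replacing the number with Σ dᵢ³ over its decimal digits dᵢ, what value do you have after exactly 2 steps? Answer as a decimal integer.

82 → 8³ + 2³ = 512 + 8 = 520
520 → 5³ + 2³ + 0³ = 125 + 8 + 0 = 133

133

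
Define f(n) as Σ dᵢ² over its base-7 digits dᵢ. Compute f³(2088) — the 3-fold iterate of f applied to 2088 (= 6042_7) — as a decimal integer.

2088 = (6,0,4,2)_7 → 6² + 0² + 4² + 2² = 36 + 0 + 16 + 4 = 56
56 = (1,1,0)_7 → 1² + 1² + 0² = 1 + 1 + 0 = 2
2 = (2)_7 → 2² = 4

4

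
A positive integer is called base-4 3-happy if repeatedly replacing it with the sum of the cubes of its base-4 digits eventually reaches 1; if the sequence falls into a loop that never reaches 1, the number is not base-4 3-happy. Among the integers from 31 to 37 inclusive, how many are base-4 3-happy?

2

31: 31 → 55 → 55  (repeats 55)
32: 32 → 8 → 8  (repeats 8)
33: 33 → 9 → 9  (repeats 9)
34: 34 → 16 → 1  (reaches 1)
35: 35 → 35  (repeats 35)
36: 36 → 9 → 9  (repeats 9)
37: 37 → 10 → 16 → 1  (reaches 1)
base-4 3-happy: 34, 37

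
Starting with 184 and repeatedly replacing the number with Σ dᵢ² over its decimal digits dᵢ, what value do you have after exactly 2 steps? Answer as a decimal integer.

184 → 81
81 → 65

65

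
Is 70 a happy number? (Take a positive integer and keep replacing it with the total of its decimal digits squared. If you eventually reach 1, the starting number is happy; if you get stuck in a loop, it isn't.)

70 → 7² + 0² = 49
49 → 4² + 9² = 97
97 → 9² + 7² = 130
130 → 1² + 3² + 0² = 10
10 → 1² + 0² = 1  — reached 1.

happy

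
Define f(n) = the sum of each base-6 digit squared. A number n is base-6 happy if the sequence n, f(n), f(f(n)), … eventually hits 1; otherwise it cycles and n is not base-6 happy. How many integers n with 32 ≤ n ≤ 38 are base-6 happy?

32: 32 → 29 → 41 → 26 → 20 → 13 → 5 → 25 → 17 → 29  — not base-6 happy
33: 33 → 34 → 41 → 26 → 20 → 13 → 5 → 25 → 17 → 29 → 41  — not base-6 happy
34: 34 → 41 → 26 → 20 → 13 → 5 → 25 → 17 → 29 → 41  — not base-6 happy
35: 35 → 50 → 9 → 10 → 17 → 29 → 41 → 26 → 20 → 13 → 5 → 25 → 17  — not base-6 happy
36: 36 → 1  — base-6 happy
37: 37 → 2 → 4 → 16 → 20 → 13 → 5 → 25 → 17 → 29 → 41 → 26 → 20  — not base-6 happy
38: 38 → 5 → 25 → 17 → 29 → 41 → 26 → 20 → 13 → 5  — not base-6 happy
base-6 happy: 36

1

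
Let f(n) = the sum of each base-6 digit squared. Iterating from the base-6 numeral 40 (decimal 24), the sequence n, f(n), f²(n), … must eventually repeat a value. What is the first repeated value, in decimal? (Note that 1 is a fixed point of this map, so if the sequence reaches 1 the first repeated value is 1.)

20

24 = (4,0)_6 → 4² + 0² = 16 + 0 = 16
16 = (2,4)_6 → 2² + 4² = 4 + 16 = 20
20 = (3,2)_6 → 3² + 2² = 9 + 4 = 13
13 = (2,1)_6 → 2² + 1² = 4 + 1 = 5
5 = (5)_6 → 5² = 25
25 = (4,1)_6 → 4² + 1² = 16 + 1 = 17
17 = (2,5)_6 → 2² + 5² = 4 + 25 = 29
29 = (4,5)_6 → 4² + 5² = 16 + 25 = 41
41 = (1,0,5)_6 → 1² + 0² + 5² = 1 + 0 + 25 = 26
26 = (4,2)_6 → 4² + 2² = 16 + 4 = 20  — 20 already appeared earlier.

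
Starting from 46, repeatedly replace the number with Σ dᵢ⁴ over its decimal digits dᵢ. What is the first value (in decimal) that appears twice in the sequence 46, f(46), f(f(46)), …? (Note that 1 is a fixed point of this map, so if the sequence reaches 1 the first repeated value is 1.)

46 → 4⁴ + 6⁴ = 1552
1552 → 1⁴ + 5⁴ + 5⁴ + 2⁴ = 1267
1267 → 1⁴ + 2⁴ + 6⁴ + 7⁴ = 3714
3714 → 3⁴ + 7⁴ + 1⁴ + 4⁴ = 2739
2739 → 2⁴ + 7⁴ + 3⁴ + 9⁴ = 9059
9059 → 9⁴ + 0⁴ + 5⁴ + 9⁴ = 13747
13747 → 1⁴ + 3⁴ + 7⁴ + 4⁴ + 7⁴ = 5140
5140 → 5⁴ + 1⁴ + 4⁴ + 0⁴ = 882
882 → 8⁴ + 8⁴ + 2⁴ = 8208
8208 → 8⁴ + 2⁴ + 0⁴ + 8⁴ = 8208  — 8208 already appeared earlier.

8208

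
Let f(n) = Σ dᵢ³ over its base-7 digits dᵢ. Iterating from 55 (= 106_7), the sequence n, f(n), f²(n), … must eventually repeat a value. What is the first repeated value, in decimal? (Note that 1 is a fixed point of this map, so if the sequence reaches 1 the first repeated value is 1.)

55 = (1,0,6)_7 → 1³ + 0³ + 6³ = 1 + 0 + 216 = 217
217 = (4,3,0)_7 → 4³ + 3³ + 0³ = 64 + 27 + 0 = 91
91 = (1,6,0)_7 → 1³ + 6³ + 0³ = 1 + 216 + 0 = 217  — 217 already appeared earlier.

217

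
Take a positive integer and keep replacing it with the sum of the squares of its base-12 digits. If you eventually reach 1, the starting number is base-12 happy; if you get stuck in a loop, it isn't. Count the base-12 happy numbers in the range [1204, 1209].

1

1204: 1204 → 96 → 64 → 41 → 34 → 104 → 128 → 164 → 66 → 61 → 26 → 8 → 64  — not base-12 happy
1205: 1205 → 105 → 145 → 2 → 4 → 16 → 17 → 26 → 8 → 64 → 41 → 34 → 104 → 128 → 164 → 66 → 61 → 26  — not base-12 happy
1206: 1206 → 116 → 145 → 2 → 4 → 16 → 17 → 26 → 8 → 64 → 41 → 34 → 104 → 128 → 164 → 66 → 61 → 26  — not base-12 happy
1207: 1207 → 129 → 181 → 11 → 121 → 101 → 89 → 74 → 40 → 25 → 5 → 25  — not base-12 happy
1208: 1208 → 144 → 1  — base-12 happy
1209: 1209 → 161 → 27 → 13 → 2 → 4 → 16 → 17 → 26 → 8 → 64 → 41 → 34 → 104 → 128 → 164 → 66 → 61 → 26  — not base-12 happy
base-12 happy: 1208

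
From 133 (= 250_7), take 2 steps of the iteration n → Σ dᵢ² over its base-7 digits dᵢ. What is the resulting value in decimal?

17

133 = (2,5,0)_7 → 2² + 5² + 0² = 4 + 25 + 0 = 29
29 = (4,1)_7 → 4² + 1² = 16 + 1 = 17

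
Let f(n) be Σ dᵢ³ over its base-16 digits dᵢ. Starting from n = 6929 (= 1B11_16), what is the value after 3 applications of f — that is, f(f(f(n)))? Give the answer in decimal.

344

6929 = (1,11,1,1)_16 → 1³ + 11³ + 1³ + 1³ = 1 + 1331 + 1 + 1 = 1334
1334 = (5,3,6)_16 → 5³ + 3³ + 6³ = 125 + 27 + 216 = 368
368 = (1,7,0)_16 → 1³ + 7³ + 0³ = 1 + 343 + 0 = 344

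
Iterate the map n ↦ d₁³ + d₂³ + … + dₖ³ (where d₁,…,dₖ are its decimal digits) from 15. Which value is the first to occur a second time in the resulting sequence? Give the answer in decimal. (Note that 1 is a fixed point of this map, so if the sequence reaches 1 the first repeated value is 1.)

15 → 126
126 → 225
225 → 141
141 → 66
66 → 432
432 → 99
99 → 1458
1458 → 702
702 → 351
351 → 153
153 → 153  — 153 already appeared earlier.

153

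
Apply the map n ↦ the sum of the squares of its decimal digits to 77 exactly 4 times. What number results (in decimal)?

77 → 7² + 7² = 49 + 49 = 98
98 → 9² + 8² = 81 + 64 = 145
145 → 1² + 4² + 5² = 1 + 16 + 25 = 42
42 → 4² + 2² = 16 + 4 = 20

20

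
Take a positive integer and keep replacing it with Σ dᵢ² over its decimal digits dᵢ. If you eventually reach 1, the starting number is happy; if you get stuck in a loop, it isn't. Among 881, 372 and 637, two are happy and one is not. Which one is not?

881: 881 → 129 → 86 → 100 → 1  — reaches 1 (happy)
372: 372 → 62 → 40 → 16 → 37 → 58 → 89 → 145 → 42 → 20 → 4 → 16  — repeats 16 (not happy)
637: 637 → 94 → 97 → 130 → 10 → 1  — reaches 1 (happy)

372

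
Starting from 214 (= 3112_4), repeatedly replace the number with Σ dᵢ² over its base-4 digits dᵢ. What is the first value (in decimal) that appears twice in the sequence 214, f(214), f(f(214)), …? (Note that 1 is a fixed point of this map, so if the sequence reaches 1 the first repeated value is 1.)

1

214 = (3,1,1,2)_4 → 3² + 1² + 1² + 2² = 15
15 = (3,3)_4 → 3² + 3² = 18
18 = (1,0,2)_4 → 1² + 0² + 2² = 5
5 = (1,1)_4 → 1² + 1² = 2
2 = (2)_4 → 2² = 4
4 = (1,0)_4 → 1² + 0² = 1  — reached the fixed point 1.
1 → 1, so 1 is the first repeated value.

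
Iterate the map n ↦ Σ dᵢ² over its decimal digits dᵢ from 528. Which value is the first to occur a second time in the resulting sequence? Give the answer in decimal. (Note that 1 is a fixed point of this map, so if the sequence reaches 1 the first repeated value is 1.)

37

528 → 5² + 2² + 8² = 25 + 4 + 64 = 93
93 → 9² + 3² = 81 + 9 = 90
90 → 9² + 0² = 81 + 0 = 81
81 → 8² + 1² = 64 + 1 = 65
65 → 6² + 5² = 36 + 25 = 61
61 → 6² + 1² = 36 + 1 = 37
37 → 3² + 7² = 9 + 49 = 58
58 → 5² + 8² = 25 + 64 = 89
89 → 8² + 9² = 64 + 81 = 145
145 → 1² + 4² + 5² = 1 + 16 + 25 = 42
42 → 4² + 2² = 16 + 4 = 20
20 → 2² + 0² = 4 + 0 = 4
4 → 4² = 16
16 → 1² + 6² = 1 + 36 = 37  — 37 already appeared earlier.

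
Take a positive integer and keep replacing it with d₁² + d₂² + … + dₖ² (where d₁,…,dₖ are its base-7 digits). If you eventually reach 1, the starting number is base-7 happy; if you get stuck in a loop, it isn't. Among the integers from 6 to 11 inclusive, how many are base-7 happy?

6: 6 → 36 → 26 → 34 → 52 → 10 → 10  — not base-7 happy
7: 7 → 1  — base-7 happy
8: 8 → 2 → 4 → 16 → 8  — not base-7 happy
9: 9 → 5 → 25 → 25  — not base-7 happy
10: 10 → 10  — not base-7 happy
11: 11 → 17 → 13 → 37 → 29 → 17  — not base-7 happy
base-7 happy: 7

1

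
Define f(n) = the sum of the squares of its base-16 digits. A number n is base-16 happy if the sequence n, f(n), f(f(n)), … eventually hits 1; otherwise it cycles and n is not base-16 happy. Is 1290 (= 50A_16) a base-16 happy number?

1290 = (5,0,10)_16 → 5² + 0² + 10² = 125
125 = (7,13)_16 → 7² + 13² = 218
218 = (13,10)_16 → 13² + 10² = 269
269 = (1,0,13)_16 → 1² + 0² + 13² = 170
170 = (10,10)_16 → 10² + 10² = 200
200 = (12,8)_16 → 12² + 8² = 208
208 = (13,0)_16 → 13² + 0² = 169
169 = (10,9)_16 → 10² + 9² = 181
181 = (11,5)_16 → 11² + 5² = 146
146 = (9,2)_16 → 9² + 2² = 85
85 = (5,5)_16 → 5² + 5² = 50
50 = (3,2)_16 → 3² + 2² = 13
13 = (13)_16 → 13² = 169  — 169 already seen; the sequence cycles without reaching 1.

not base-16 happy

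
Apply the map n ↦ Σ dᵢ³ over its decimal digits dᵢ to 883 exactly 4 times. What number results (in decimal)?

883 → 1051
1051 → 127
127 → 352
352 → 160

160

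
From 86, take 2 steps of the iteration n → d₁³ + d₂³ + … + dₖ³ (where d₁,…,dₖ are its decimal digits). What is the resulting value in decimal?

86 → 8³ + 6³ = 728
728 → 7³ + 2³ + 8³ = 863

863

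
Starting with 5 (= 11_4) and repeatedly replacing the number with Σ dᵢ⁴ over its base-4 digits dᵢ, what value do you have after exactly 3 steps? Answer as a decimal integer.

5 = (1,1)_4 → 1⁴ + 1⁴ = 1 + 1 = 2
2 = (2)_4 → 2⁴ = 16
16 = (1,0,0)_4 → 1⁴ + 0⁴ + 0⁴ = 1 + 0 + 0 = 1

1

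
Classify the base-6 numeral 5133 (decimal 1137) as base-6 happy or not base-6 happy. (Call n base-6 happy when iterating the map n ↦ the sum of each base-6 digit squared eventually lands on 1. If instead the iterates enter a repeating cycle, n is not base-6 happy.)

base-6 happy

1137 = (5,1,3,3)_6 → 5² + 1² + 3² + 3² = 44
44 = (1,1,2)_6 → 1² + 1² + 2² = 6
6 = (1,0)_6 → 1² + 0² = 1  — reached 1.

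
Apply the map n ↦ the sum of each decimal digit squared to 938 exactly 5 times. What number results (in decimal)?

938 → 154
154 → 42
42 → 20
20 → 4
4 → 16

16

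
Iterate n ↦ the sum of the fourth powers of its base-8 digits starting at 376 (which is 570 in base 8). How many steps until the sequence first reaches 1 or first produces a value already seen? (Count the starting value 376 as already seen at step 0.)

15

376 = (5,7,0)_8 → 5⁴ + 7⁴ + 0⁴ = 3026
3026 = (5,7,2,2)_8 → 5⁴ + 7⁴ + 2⁴ + 2⁴ = 3058
3058 = (5,7,6,2)_8 → 5⁴ + 7⁴ + 6⁴ + 2⁴ = 4338
4338 = (1,0,3,6,2)_8 → 1⁴ + 0⁴ + 3⁴ + 6⁴ + 2⁴ = 1394
1394 = (2,5,6,2)_8 → 2⁴ + 5⁴ + 6⁴ + 2⁴ = 1953
1953 = (3,6,4,1)_8 → 3⁴ + 6⁴ + 4⁴ + 1⁴ = 1634
1634 = (3,1,4,2)_8 → 3⁴ + 1⁴ + 4⁴ + 2⁴ = 354
354 = (5,4,2)_8 → 5⁴ + 4⁴ + 2⁴ = 897
897 = (1,6,0,1)_8 → 1⁴ + 6⁴ + 0⁴ + 1⁴ = 1298
1298 = (2,4,2,2)_8 → 2⁴ + 4⁴ + 2⁴ + 2⁴ = 304
304 = (4,6,0)_8 → 4⁴ + 6⁴ + 0⁴ = 1552
1552 = (3,0,2,0)_8 → 3⁴ + 0⁴ + 2⁴ + 0⁴ = 97
97 = (1,4,1)_8 → 1⁴ + 4⁴ + 1⁴ = 258
258 = (4,0,2)_8 → 4⁴ + 0⁴ + 2⁴ = 272
272 = (4,2,0)_8 → 4⁴ + 2⁴ + 0⁴ = 272  — 272 repeats.
That took 15 steps.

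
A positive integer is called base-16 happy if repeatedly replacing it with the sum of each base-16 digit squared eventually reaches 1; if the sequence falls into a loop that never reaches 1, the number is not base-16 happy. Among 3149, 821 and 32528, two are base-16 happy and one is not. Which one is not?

3149: 3149 → 329 → 98 → 40 → 68 → 32 → 4 → 16 → 1  — reaches 1 (base-16 happy)
821: 821 → 43 → 125 → 218 → 269 → 170 → 200 → 208 → 169 → 181 → 146 → 85 → 50 → 13 → 169  — repeats 169 (not base-16 happy)
32528: 32528 → 275 → 11 → 121 → 130 → 68 → 32 → 4 → 16 → 1  — reaches 1 (base-16 happy)

821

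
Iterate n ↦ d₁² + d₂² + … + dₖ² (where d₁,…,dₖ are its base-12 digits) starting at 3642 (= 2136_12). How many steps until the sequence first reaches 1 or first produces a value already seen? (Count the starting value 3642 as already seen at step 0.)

3642 = (2,1,3,6)_12 → 50
50 = (4,2)_12 → 20
20 = (1,8)_12 → 65
65 = (5,5)_12 → 50  — 50 repeats.
That took 4 steps.

4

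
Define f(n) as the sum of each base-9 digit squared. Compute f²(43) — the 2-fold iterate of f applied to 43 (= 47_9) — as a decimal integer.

53

43 = (4,7)_9 → 4² + 7² = 65
65 = (7,2)_9 → 7² + 2² = 53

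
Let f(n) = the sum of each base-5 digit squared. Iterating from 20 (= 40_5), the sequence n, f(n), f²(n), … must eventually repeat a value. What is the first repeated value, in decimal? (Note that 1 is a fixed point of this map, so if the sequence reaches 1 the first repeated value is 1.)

20 = (4,0)_5 → 4² + 0² = 16
16 = (3,1)_5 → 3² + 1² = 10
10 = (2,0)_5 → 2² + 0² = 4
4 = (4)_5 → 4² = 16  — 16 already appeared earlier.

16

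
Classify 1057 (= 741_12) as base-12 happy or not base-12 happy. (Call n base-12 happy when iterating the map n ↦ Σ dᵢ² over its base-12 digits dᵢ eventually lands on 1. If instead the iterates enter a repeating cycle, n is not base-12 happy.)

1057 = (7,4,1)_12 → 7² + 4² + 1² = 49 + 16 + 1 = 66
66 = (5,6)_12 → 5² + 6² = 25 + 36 = 61
61 = (5,1)_12 → 5² + 1² = 25 + 1 = 26
26 = (2,2)_12 → 2² + 2² = 4 + 4 = 8
8 = (8)_12 → 8² = 64
64 = (5,4)_12 → 5² + 4² = 25 + 16 = 41
41 = (3,5)_12 → 3² + 5² = 9 + 25 = 34
34 = (2,10)_12 → 2² + 10² = 4 + 100 = 104
104 = (8,8)_12 → 8² + 8² = 64 + 64 = 128
128 = (10,8)_12 → 10² + 8² = 100 + 64 = 164
164 = (1,1,8)_12 → 1² + 1² + 8² = 1 + 1 + 64 = 66  — 66 already seen; the sequence cycles without reaching 1.

not base-12 happy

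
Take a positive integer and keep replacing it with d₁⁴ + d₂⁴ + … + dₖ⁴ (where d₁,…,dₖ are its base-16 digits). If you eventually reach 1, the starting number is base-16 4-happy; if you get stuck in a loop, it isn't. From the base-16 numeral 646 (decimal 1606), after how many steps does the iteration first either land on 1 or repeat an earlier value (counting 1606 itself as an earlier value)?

1606 = (6,4,6)_16 → 6⁴ + 4⁴ + 6⁴ = 1296 + 256 + 1296 = 2848
2848 = (11,2,0)_16 → 11⁴ + 2⁴ + 0⁴ = 14641 + 16 + 0 = 14657
14657 = (3,9,4,1)_16 → 3⁴ + 9⁴ + 4⁴ + 1⁴ = 81 + 6561 + 256 + 1 = 6899
6899 = (1,10,15,3)_16 → 1⁴ + 10⁴ + 15⁴ + 3⁴ = 1 + 10000 + 50625 + 81 = 60707
60707 = (14,13,2,3)_16 → 14⁴ + 13⁴ + 2⁴ + 3⁴ = 38416 + 28561 + 16 + 81 = 67074
67074 = (1,0,6,0,2)_16 → 1⁴ + 0⁴ + 6⁴ + 0⁴ + 2⁴ = 1 + 0 + 1296 + 0 + 16 = 1313
1313 = (5,2,1)_16 → 5⁴ + 2⁴ + 1⁴ = 625 + 16 + 1 = 642
642 = (2,8,2)_16 → 2⁴ + 8⁴ + 2⁴ = 16 + 4096 + 16 = 4128
4128 = (1,0,2,0)_16 → 1⁴ + 0⁴ + 2⁴ + 0⁴ = 1 + 0 + 16 + 0 = 17
17 = (1,1)_16 → 1⁴ + 1⁴ = 1 + 1 = 2
2 = (2)_16 → 2⁴ = 16
16 = (1,0)_16 → 1⁴ + 0⁴ = 1 + 0 = 1  — reached 1.
That took 12 steps.

12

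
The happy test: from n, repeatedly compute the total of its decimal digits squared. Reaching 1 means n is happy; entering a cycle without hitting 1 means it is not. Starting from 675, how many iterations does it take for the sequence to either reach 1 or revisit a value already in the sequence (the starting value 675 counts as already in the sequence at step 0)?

11

675 → 6² + 7² + 5² = 110
110 → 1² + 1² + 0² = 2
2 → 2² = 4
4 → 4² = 16
16 → 1² + 6² = 37
37 → 3² + 7² = 58
58 → 5² + 8² = 89
89 → 8² + 9² = 145
145 → 1² + 4² + 5² = 42
42 → 4² + 2² = 20
20 → 2² + 0² = 4  — 4 repeats.
That took 11 steps.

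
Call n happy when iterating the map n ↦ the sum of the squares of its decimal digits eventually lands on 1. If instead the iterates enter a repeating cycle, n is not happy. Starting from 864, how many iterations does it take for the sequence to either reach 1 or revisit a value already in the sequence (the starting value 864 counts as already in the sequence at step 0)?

864 → 8² + 6² + 4² = 64 + 36 + 16 = 116
116 → 1² + 1² + 6² = 1 + 1 + 36 = 38
38 → 3² + 8² = 9 + 64 = 73
73 → 7² + 3² = 49 + 9 = 58
58 → 5² + 8² = 25 + 64 = 89
89 → 8² + 9² = 64 + 81 = 145
145 → 1² + 4² + 5² = 1 + 16 + 25 = 42
42 → 4² + 2² = 16 + 4 = 20
20 → 2² + 0² = 4 + 0 = 4
4 → 4² = 16
16 → 1² + 6² = 1 + 36 = 37
37 → 3² + 7² = 9 + 49 = 58  — 58 repeats.
That took 12 steps.

12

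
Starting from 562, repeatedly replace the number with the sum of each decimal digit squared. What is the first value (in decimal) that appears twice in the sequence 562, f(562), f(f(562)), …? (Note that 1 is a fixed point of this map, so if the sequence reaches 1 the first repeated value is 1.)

37

562 → 65
65 → 61
61 → 37
37 → 58
58 → 89
89 → 145
145 → 42
42 → 20
20 → 4
4 → 16
16 → 37  — 37 already appeared earlier.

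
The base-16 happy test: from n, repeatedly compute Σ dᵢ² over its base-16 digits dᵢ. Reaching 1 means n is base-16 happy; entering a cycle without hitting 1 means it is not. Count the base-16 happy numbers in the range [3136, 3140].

3136: 3136 → 160 → 100 → 52 → 25 → 82 → 29 → 170 → 200 → 208 → 169 → 181 → 146 → 85 → 50 → 13 → 169  — not base-16 happy
3137: 3137 → 161 → 101 → 61 → 178 → 125 → 218 → 269 → 170 → 200 → 208 → 169 → 181 → 146 → 85 → 50 → 13 → 169  — not base-16 happy
3138: 3138 → 164 → 116 → 65 → 17 → 2 → 4 → 16 → 1  — base-16 happy
3139: 3139 → 169 → 181 → 146 → 85 → 50 → 13 → 169  — not base-16 happy
3140: 3140 → 176 → 121 → 130 → 68 → 32 → 4 → 16 → 1  — base-16 happy
base-16 happy: 3138, 3140

2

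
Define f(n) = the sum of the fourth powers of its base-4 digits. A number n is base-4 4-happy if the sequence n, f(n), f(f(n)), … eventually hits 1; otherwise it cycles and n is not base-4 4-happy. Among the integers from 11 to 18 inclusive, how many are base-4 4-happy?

6

11: 11 → 97 → 18 → 17 → 2 → 16 → 1  — base-4 4-happy
12: 12 → 81 → 3 → 81  — not base-4 4-happy
13: 13 → 82 → 18 → 17 → 2 → 16 → 1  — base-4 4-happy
14: 14 → 97 → 18 → 17 → 2 → 16 → 1  — base-4 4-happy
15: 15 → 162 → 48 → 81 → 3 → 81  — not base-4 4-happy
16: 16 → 1  — base-4 4-happy
17: 17 → 2 → 16 → 1  — base-4 4-happy
18: 18 → 17 → 2 → 16 → 1  — base-4 4-happy
base-4 4-happy: 11, 13, 14, 16, 17, 18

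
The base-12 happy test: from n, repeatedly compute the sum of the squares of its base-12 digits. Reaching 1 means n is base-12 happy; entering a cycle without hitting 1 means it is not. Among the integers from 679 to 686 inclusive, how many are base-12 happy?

679: 679 → 129 → 181 → 11 → 121 → 101 → 89 → 74 → 40 → 25 → 5 → 25  (repeats 25)
680: 680 → 144 → 1  (reaches 1)
681: 681 → 161 → 27 → 13 → 2 → 4 → 16 → 17 → 26 → 8 → 64 → 41 → 34 → 104 → 128 → 164 → 66 → 61 → 26  (repeats 26)
682: 682 → 180 → 10 → 100 → 80 → 100  (repeats 100)
683: 683 → 201 → 98 → 68 → 89 → 74 → 40 → 25 → 5 → 25  (repeats 25)
684: 684 → 97 → 65 → 50 → 20 → 65  (repeats 65)
685: 685 → 98 → 68 → 89 → 74 → 40 → 25 → 5 → 25  (repeats 25)
686: 686 → 101 → 89 → 74 → 40 → 25 → 5 → 25  (repeats 25)
base-12 happy: 680

1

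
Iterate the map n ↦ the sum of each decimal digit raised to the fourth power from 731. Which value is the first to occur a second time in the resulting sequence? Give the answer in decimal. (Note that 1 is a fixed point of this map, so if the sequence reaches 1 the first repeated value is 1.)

8208

731 → 7⁴ + 3⁴ + 1⁴ = 2401 + 81 + 1 = 2483
2483 → 2⁴ + 4⁴ + 8⁴ + 3⁴ = 16 + 256 + 4096 + 81 = 4449
4449 → 4⁴ + 4⁴ + 4⁴ + 9⁴ = 256 + 256 + 256 + 6561 = 7329
7329 → 7⁴ + 3⁴ + 2⁴ + 9⁴ = 2401 + 81 + 16 + 6561 = 9059
9059 → 9⁴ + 0⁴ + 5⁴ + 9⁴ = 6561 + 0 + 625 + 6561 = 13747
13747 → 1⁴ + 3⁴ + 7⁴ + 4⁴ + 7⁴ = 1 + 81 + 2401 + 256 + 2401 = 5140
5140 → 5⁴ + 1⁴ + 4⁴ + 0⁴ = 625 + 1 + 256 + 0 = 882
882 → 8⁴ + 8⁴ + 2⁴ = 4096 + 4096 + 16 = 8208
8208 → 8⁴ + 2⁴ + 0⁴ + 8⁴ = 4096 + 16 + 0 + 4096 = 8208  — 8208 already appeared earlier.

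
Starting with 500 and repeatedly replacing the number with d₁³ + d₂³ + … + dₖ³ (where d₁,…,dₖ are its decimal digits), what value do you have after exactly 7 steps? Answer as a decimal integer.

500 → 5³ + 0³ + 0³ = 125 + 0 + 0 = 125
125 → 1³ + 2³ + 5³ = 1 + 8 + 125 = 134
134 → 1³ + 3³ + 4³ = 1 + 27 + 64 = 92
92 → 9³ + 2³ = 729 + 8 = 737
737 → 7³ + 3³ + 7³ = 343 + 27 + 343 = 713
713 → 7³ + 1³ + 3³ = 343 + 1 + 27 = 371
371 → 3³ + 7³ + 1³ = 27 + 343 + 1 = 371

371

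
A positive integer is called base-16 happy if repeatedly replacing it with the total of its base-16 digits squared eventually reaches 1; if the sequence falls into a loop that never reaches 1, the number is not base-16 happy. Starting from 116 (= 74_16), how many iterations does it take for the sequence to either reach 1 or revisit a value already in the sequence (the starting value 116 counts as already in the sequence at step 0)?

6

116 = (7,4)_16 → 7² + 4² = 65
65 = (4,1)_16 → 4² + 1² = 17
17 = (1,1)_16 → 1² + 1² = 2
2 = (2)_16 → 2² = 4
4 = (4)_16 → 4² = 16
16 = (1,0)_16 → 1² + 0² = 1  — reached 1.
That took 6 steps.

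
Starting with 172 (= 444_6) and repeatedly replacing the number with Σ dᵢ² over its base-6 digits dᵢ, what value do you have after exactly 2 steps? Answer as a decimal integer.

5

172 = (4,4,4)_6 → 4² + 4² + 4² = 16 + 16 + 16 = 48
48 = (1,2,0)_6 → 1² + 2² + 0² = 1 + 4 + 0 = 5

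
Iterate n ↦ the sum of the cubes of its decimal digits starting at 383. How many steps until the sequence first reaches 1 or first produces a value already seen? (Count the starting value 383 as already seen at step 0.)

11

383 → 3³ + 8³ + 3³ = 566
566 → 5³ + 6³ + 6³ = 557
557 → 5³ + 5³ + 7³ = 593
593 → 5³ + 9³ + 3³ = 881
881 → 8³ + 8³ + 1³ = 1025
1025 → 1³ + 0³ + 2³ + 5³ = 134
134 → 1³ + 3³ + 4³ = 92
92 → 9³ + 2³ = 737
737 → 7³ + 3³ + 7³ = 713
713 → 7³ + 1³ + 3³ = 371
371 → 3³ + 7³ + 1³ = 371  — 371 repeats.
That took 11 steps.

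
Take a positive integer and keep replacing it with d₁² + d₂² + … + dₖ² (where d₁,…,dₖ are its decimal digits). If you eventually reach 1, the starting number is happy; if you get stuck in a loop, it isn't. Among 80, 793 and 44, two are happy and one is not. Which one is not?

80

80: 80 → 64 → 52 → 29 → 85 → 89 → 145 → 42 → 20 → 4 → 16 → 37 → 58 → 89  — repeats 89 (not happy)
793: 793 → 139 → 91 → 82 → 68 → 100 → 1  — reaches 1 (happy)
44: 44 → 32 → 13 → 10 → 1  — reaches 1 (happy)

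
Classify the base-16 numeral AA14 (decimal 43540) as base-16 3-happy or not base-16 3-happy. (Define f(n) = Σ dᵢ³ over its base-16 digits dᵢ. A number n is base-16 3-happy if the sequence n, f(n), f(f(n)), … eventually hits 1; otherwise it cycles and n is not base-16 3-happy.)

base-16 3-happy

43540 = (10,10,1,4)_16 → 10³ + 10³ + 1³ + 4³ = 2065
2065 = (8,1,1)_16 → 8³ + 1³ + 1³ = 514
514 = (2,0,2)_16 → 2³ + 0³ + 2³ = 16
16 = (1,0)_16 → 1³ + 0³ = 1  — reached 1.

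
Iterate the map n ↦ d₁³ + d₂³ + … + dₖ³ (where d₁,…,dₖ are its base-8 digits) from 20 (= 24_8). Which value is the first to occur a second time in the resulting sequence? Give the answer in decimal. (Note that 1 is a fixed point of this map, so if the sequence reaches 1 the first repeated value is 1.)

20 = (2,4)_8 → 2³ + 4³ = 8 + 64 = 72
72 = (1,1,0)_8 → 1³ + 1³ + 0³ = 1 + 1 + 0 = 2
2 = (2)_8 → 2³ = 8
8 = (1,0)_8 → 1³ + 0³ = 1 + 0 = 1  — reached the fixed point 1.
1 → 1, so 1 is the first repeated value.

1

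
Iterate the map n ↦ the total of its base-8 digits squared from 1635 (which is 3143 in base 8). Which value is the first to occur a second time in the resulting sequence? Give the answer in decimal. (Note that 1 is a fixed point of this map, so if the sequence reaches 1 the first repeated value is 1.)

25

1635 = (3,1,4,3)_8 → 35
35 = (4,3)_8 → 25
25 = (3,1)_8 → 10
10 = (1,2)_8 → 5
5 = (5)_8 → 25  — 25 already appeared earlier.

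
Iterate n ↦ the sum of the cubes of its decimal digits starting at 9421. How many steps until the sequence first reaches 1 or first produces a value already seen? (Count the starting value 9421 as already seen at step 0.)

6

9421 → 9³ + 4³ + 2³ + 1³ = 729 + 64 + 8 + 1 = 802
802 → 8³ + 0³ + 2³ = 512 + 0 + 8 = 520
520 → 5³ + 2³ + 0³ = 125 + 8 + 0 = 133
133 → 1³ + 3³ + 3³ = 1 + 27 + 27 = 55
55 → 5³ + 5³ = 125 + 125 = 250
250 → 2³ + 5³ + 0³ = 8 + 125 + 0 = 133  — 133 repeats.
That took 6 steps.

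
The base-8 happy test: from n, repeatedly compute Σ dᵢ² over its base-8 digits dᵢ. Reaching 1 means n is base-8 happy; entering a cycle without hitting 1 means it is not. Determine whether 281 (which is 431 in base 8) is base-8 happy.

not base-8 happy

281 = (4,3,1)_8 → 4² + 3² + 1² = 16 + 9 + 1 = 26
26 = (3,2)_8 → 3² + 2² = 9 + 4 = 13
13 = (1,5)_8 → 1² + 5² = 1 + 25 = 26  — 26 already seen; the sequence cycles without reaching 1.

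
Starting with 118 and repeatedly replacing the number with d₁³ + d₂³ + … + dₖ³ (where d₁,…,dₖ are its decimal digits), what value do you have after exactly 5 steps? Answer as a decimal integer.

118 → 1³ + 1³ + 8³ = 514
514 → 5³ + 1³ + 4³ = 190
190 → 1³ + 9³ + 0³ = 730
730 → 7³ + 3³ + 0³ = 370
370 → 3³ + 7³ + 0³ = 370

370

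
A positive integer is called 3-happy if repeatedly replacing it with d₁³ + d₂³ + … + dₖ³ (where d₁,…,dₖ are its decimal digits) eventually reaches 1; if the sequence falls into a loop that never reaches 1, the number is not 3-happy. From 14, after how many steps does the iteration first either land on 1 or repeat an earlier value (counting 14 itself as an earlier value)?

7

14 → 1³ + 4³ = 65
65 → 6³ + 5³ = 341
341 → 3³ + 4³ + 1³ = 92
92 → 9³ + 2³ = 737
737 → 7³ + 3³ + 7³ = 713
713 → 7³ + 1³ + 3³ = 371
371 → 3³ + 7³ + 1³ = 371  — 371 repeats.
That took 7 steps.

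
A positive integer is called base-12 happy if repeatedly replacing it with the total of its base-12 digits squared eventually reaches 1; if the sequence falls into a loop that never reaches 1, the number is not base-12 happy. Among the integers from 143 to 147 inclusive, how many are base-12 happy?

143: 143 → 242 → 69 → 106 → 164 → 66 → 61 → 26 → 8 → 64 → 41 → 34 → 104 → 128 → 164  (repeats 164)
144: 144 → 1  (reaches 1)
145: 145 → 2 → 4 → 16 → 17 → 26 → 8 → 64 → 41 → 34 → 104 → 128 → 164 → 66 → 61 → 26  (repeats 26)
146: 146 → 5 → 25 → 5  (repeats 5)
147: 147 → 10 → 100 → 80 → 100  (repeats 100)
base-12 happy: 144

1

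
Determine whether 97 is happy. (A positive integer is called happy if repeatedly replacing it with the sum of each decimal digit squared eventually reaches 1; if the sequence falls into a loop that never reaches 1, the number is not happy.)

happy

97 → 130
130 → 10
10 → 1  — reached 1.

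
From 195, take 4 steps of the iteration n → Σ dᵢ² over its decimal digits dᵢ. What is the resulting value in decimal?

195 → 1² + 9² + 5² = 1 + 81 + 25 = 107
107 → 1² + 0² + 7² = 1 + 0 + 49 = 50
50 → 5² + 0² = 25 + 0 = 25
25 → 2² + 5² = 4 + 25 = 29

29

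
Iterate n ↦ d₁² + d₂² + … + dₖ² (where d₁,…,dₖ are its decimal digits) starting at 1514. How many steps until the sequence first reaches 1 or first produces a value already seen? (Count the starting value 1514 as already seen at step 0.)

13

1514 → 1² + 5² + 1² + 4² = 43
43 → 4² + 3² = 25
25 → 2² + 5² = 29
29 → 2² + 9² = 85
85 → 8² + 5² = 89
89 → 8² + 9² = 145
145 → 1² + 4² + 5² = 42
42 → 4² + 2² = 20
20 → 2² + 0² = 4
4 → 4² = 16
16 → 1² + 6² = 37
37 → 3² + 7² = 58
58 → 5² + 8² = 89  — 89 repeats.
That took 13 steps.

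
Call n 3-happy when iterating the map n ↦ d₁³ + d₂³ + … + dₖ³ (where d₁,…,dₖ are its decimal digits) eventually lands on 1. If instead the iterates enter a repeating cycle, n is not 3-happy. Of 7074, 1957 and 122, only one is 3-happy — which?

7074: 7074 → 750 → 468 → 792 → 1080 → 513 → 153 → 153  — repeats 153 (not 3-happy)
1957: 1957 → 1198 → 1243 → 100 → 1  — reaches 1 (3-happy)
122: 122 → 17 → 344 → 155 → 251 → 134 → 92 → 737 → 713 → 371 → 371  — repeats 371 (not 3-happy)

1957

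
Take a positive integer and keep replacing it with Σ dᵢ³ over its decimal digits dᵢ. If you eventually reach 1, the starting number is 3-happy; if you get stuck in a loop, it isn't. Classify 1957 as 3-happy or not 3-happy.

3-happy

1957 → 1³ + 9³ + 5³ + 7³ = 1 + 729 + 125 + 343 = 1198
1198 → 1³ + 1³ + 9³ + 8³ = 1 + 1 + 729 + 512 = 1243
1243 → 1³ + 2³ + 4³ + 3³ = 1 + 8 + 64 + 27 = 100
100 → 1³ + 0³ + 0³ = 1 + 0 + 0 = 1  — reached 1.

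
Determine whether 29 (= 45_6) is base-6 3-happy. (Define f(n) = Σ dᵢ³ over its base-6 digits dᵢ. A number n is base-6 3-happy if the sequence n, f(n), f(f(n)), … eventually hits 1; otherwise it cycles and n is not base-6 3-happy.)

base-6 3-happy

29 = (4,5)_6 → 4³ + 5³ = 64 + 125 = 189
189 = (5,1,3)_6 → 5³ + 1³ + 3³ = 125 + 1 + 27 = 153
153 = (4,1,3)_6 → 4³ + 1³ + 3³ = 64 + 1 + 27 = 92
92 = (2,3,2)_6 → 2³ + 3³ + 2³ = 8 + 27 + 8 = 43
43 = (1,1,1)_6 → 1³ + 1³ + 1³ = 1 + 1 + 1 = 3
3 = (3)_6 → 3³ = 27
27 = (4,3)_6 → 4³ + 3³ = 64 + 27 = 91
91 = (2,3,1)_6 → 2³ + 3³ + 1³ = 8 + 27 + 1 = 36
36 = (1,0,0)_6 → 1³ + 0³ + 0³ = 1 + 0 + 0 = 1  — reached 1.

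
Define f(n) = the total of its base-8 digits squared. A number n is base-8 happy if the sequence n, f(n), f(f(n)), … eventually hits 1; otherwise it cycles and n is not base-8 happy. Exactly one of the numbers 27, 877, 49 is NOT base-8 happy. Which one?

49

27: 27 → 18 → 8 → 1  — reaches 1 (base-8 happy)
877: 877 → 76 → 18 → 8 → 1  — reaches 1 (base-8 happy)
49: 49 → 37 → 41 → 26 → 13 → 26  — repeats 26 (not base-8 happy)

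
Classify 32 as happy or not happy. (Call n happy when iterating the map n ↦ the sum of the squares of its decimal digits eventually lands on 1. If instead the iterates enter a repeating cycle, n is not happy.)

happy

32 → 3² + 2² = 13
13 → 1² + 3² = 10
10 → 1² + 0² = 1  — reached 1.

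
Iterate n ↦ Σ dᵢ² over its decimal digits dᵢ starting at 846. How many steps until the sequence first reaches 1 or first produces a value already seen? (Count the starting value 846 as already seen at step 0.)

846 → 8² + 4² + 6² = 64 + 16 + 36 = 116
116 → 1² + 1² + 6² = 1 + 1 + 36 = 38
38 → 3² + 8² = 9 + 64 = 73
73 → 7² + 3² = 49 + 9 = 58
58 → 5² + 8² = 25 + 64 = 89
89 → 8² + 9² = 64 + 81 = 145
145 → 1² + 4² + 5² = 1 + 16 + 25 = 42
42 → 4² + 2² = 16 + 4 = 20
20 → 2² + 0² = 4 + 0 = 4
4 → 4² = 16
16 → 1² + 6² = 1 + 36 = 37
37 → 3² + 7² = 9 + 49 = 58  — 58 repeats.
That took 12 steps.

12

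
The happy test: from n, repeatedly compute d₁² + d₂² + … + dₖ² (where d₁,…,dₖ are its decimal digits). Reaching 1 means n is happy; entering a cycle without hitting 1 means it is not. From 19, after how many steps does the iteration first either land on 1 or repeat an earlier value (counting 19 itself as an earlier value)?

4

19 → 1² + 9² = 1 + 81 = 82
82 → 8² + 2² = 64 + 4 = 68
68 → 6² + 8² = 36 + 64 = 100
100 → 1² + 0² + 0² = 1 + 0 + 0 = 1  — reached 1.
That took 4 steps.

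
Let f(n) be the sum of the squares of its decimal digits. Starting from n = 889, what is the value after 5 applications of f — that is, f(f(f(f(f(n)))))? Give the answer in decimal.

42

889 → 8² + 8² + 9² = 209
209 → 2² + 0² + 9² = 85
85 → 8² + 5² = 89
89 → 8² + 9² = 145
145 → 1² + 4² + 5² = 42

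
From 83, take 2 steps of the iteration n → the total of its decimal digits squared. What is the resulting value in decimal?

58

83 → 8² + 3² = 73
73 → 7² + 3² = 58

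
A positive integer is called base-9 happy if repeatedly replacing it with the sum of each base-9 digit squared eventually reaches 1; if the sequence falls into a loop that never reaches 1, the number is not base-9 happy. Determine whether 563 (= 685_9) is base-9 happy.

563 = (6,8,5)_9 → 6² + 8² + 5² = 36 + 64 + 25 = 125
125 = (1,4,8)_9 → 1² + 4² + 8² = 1 + 16 + 64 = 81
81 = (1,0,0)_9 → 1² + 0² + 0² = 1 + 0 + 0 = 1  — reached 1.

base-9 happy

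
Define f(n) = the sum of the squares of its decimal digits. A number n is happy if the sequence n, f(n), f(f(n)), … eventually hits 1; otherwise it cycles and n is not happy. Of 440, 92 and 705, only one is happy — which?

440: 440 → 32 → 13 → 10 → 1  — reaches 1 (happy)
92: 92 → 85 → 89 → 145 → 42 → 20 → 4 → 16 → 37 → 58 → 89  — repeats 89 (not happy)
705: 705 → 74 → 65 → 61 → 37 → 58 → 89 → 145 → 42 → 20 → 4 → 16 → 37  — repeats 37 (not happy)

440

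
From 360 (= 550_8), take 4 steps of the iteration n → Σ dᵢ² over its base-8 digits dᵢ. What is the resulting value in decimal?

10

360 = (5,5,0)_8 → 50
50 = (6,2)_8 → 40
40 = (5,0)_8 → 25
25 = (3,1)_8 → 10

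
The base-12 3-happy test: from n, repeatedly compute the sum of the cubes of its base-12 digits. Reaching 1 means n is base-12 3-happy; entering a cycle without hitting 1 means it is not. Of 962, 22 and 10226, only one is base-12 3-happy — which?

962

962: 962 → 736 → 190 → 1028 → 856 → 1520 → 1728 → 1  — reaches 1 (base-12 3-happy)
22: 22 → 1001 → 1672 → 1738 → 1001  — repeats 1001 (not base-12 3-happy)
10226: 10226 → 1464 → 1008 → 343 → 415 → 1351 → 1136 → 1855 → 1344 → 793 → 342 → 288 → 8 → 512 → 755 → 1464  — repeats 1464 (not base-12 3-happy)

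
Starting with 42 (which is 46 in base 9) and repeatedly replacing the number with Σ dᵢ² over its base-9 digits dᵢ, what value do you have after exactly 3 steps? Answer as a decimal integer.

68

42 = (4,6)_9 → 4² + 6² = 52
52 = (5,7)_9 → 5² + 7² = 74
74 = (8,2)_9 → 8² + 2² = 68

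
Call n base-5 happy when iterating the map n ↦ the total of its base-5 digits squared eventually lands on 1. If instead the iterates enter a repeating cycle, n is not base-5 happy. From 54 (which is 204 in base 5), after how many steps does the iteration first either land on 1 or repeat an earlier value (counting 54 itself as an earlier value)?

5

54 = (2,0,4)_5 → 2² + 0² + 4² = 20
20 = (4,0)_5 → 4² + 0² = 16
16 = (3,1)_5 → 3² + 1² = 10
10 = (2,0)_5 → 2² + 0² = 4
4 = (4)_5 → 4² = 16  — 16 repeats.
That took 5 steps.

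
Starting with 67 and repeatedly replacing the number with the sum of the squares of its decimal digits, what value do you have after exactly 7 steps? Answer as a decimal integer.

67 → 6² + 7² = 85
85 → 8² + 5² = 89
89 → 8² + 9² = 145
145 → 1² + 4² + 5² = 42
42 → 4² + 2² = 20
20 → 2² + 0² = 4
4 → 4² = 16

16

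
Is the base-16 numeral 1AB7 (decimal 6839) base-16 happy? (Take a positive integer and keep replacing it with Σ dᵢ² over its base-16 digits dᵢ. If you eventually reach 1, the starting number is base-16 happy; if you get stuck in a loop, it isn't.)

not base-16 happy

6839 = (1,10,11,7)_16 → 271
271 = (1,0,15)_16 → 226
226 = (14,2)_16 → 200
200 = (12,8)_16 → 208
208 = (13,0)_16 → 169
169 = (10,9)_16 → 181
181 = (11,5)_16 → 146
146 = (9,2)_16 → 85
85 = (5,5)_16 → 50
50 = (3,2)_16 → 13
13 = (13)_16 → 169  — 169 already seen; the sequence cycles without reaching 1.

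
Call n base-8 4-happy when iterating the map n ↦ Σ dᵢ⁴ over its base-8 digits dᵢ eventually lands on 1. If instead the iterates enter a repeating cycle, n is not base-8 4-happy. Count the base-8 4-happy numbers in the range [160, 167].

1

160: 160 → 272 → 272  — not base-8 4-happy
161: 161 → 273 → 273  — not base-8 4-happy
162: 162 → 288 → 512 → 1  — base-8 4-happy
163: 163 → 353 → 882 → 1938 → 1409 → 1313 → 529 → 18 → 32 → 256 → 256  — not base-8 4-happy
164: 164 → 528 → 17 → 17  — not base-8 4-happy
165: 165 → 897 → 1298 → 304 → 1552 → 97 → 258 → 272 → 272  — not base-8 4-happy
166: 166 → 1568 → 337 → 642 → 33 → 257 → 257  — not base-8 4-happy
167: 167 → 2673 → 1923 → 1458 → 2624 → 626 → 1314 → 544 → 257 → 257  — not base-8 4-happy
base-8 4-happy: 162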